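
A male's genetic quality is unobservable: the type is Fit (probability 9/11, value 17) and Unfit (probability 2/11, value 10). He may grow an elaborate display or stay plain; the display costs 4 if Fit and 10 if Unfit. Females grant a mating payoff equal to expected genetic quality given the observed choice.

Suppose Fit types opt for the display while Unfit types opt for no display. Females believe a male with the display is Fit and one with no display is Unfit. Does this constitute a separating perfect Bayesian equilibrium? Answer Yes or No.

Under these beliefs, the display earns mating payoff 17 and no display earns mating payoff 10.
Fit: the display nets 17 − 4 = 13; no display nets 10. Fit prefers the display.
Unfit: the display nets 17 − 10 = 7; no display nets 10. Unfit prefers no display.
Neither type deviates, so the separating profile is an equilibrium.

Yes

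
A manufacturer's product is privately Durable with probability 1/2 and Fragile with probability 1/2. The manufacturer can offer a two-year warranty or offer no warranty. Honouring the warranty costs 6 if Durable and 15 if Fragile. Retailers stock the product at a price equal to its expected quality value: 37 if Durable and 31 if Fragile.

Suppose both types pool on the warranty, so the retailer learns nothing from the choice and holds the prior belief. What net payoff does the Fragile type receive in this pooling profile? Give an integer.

Pooled price = 1/2·37 + 1/2·31 = 34.
Fragile pays cost 15 for the warranty, so net payoff = 34 − 15 = 19.

19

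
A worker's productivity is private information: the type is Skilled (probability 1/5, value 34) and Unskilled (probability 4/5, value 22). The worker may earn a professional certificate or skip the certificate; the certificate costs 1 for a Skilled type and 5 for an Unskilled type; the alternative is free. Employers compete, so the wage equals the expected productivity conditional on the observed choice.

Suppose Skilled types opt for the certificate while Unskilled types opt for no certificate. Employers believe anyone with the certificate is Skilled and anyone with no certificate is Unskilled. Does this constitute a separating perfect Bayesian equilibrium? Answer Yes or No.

No

Under these beliefs, the certificate earns wage 34 and no certificate earns wage 22.
Skilled: the certificate nets 34 − 1 = 33; no certificate nets 22. Skilled prefers the certificate.
Unskilled: the certificate nets 34 − 5 = 29; no certificate nets 22. Unskilled would deviate to the certificate.
Unskilled has a profitable deviation, so the profile is not an equilibrium.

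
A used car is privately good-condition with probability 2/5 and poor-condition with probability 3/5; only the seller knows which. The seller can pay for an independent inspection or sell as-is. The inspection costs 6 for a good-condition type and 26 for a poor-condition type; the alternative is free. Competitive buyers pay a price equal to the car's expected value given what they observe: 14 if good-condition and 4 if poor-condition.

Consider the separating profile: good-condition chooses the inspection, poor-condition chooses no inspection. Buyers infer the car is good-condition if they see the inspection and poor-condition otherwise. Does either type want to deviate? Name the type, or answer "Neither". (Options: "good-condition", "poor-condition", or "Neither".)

Neither

The inspection pays 14; no inspection pays 4.
good-condition: assigned the inspection, nets 14 − 6 = 8; deviating to no inspection nets 4.
poor-condition: assigned no inspection, nets 4; deviating to the inspection nets 14 − 26 = -12.
Both types strictly prefer their assigned action; no profitable deviation.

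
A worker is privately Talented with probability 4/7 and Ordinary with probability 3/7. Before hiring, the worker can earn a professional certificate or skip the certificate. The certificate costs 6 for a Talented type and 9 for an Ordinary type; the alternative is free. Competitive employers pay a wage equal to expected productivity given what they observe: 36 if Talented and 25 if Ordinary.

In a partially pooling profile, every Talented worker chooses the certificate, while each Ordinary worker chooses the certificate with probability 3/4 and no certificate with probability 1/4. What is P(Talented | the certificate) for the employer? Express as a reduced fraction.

16/25

P(the certificate) = (4/7)·1 + (3/7)·(3/4) = 25/28.
By Bayes' rule, P(Talented | the certificate) = (4/7) / (25/28) = 16/25.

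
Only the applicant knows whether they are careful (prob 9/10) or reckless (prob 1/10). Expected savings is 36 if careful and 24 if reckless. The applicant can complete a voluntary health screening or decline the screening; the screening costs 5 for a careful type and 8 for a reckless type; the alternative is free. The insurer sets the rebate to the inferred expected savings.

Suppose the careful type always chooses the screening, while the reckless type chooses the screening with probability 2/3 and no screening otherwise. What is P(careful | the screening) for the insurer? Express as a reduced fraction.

P(the screening) = (9/10)·1 + (1/10)·(2/3) = 29/30.
By Bayes' rule, P(careful | the screening) = (9/10) / (29/30) = 27/29.

27/29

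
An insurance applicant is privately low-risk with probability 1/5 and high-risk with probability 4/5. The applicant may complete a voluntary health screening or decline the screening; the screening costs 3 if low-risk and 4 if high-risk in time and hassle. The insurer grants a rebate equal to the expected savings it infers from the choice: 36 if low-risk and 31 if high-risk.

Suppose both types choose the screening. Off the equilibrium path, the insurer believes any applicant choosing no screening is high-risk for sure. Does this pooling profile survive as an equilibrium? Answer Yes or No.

No

On path, the insurer holds the prior and pays 1/5·36 + 4/5·31 = 32. Off path (no screening), believing high-risk, it pays 31.
low-risk: the screening nets 32 − 3 = 29; no screening nets 31. low-risk would deviate.
high-risk: the screening nets 32 − 4 = 28; no screening nets 31. high-risk would deviate.
A type deviates, so pooling fails.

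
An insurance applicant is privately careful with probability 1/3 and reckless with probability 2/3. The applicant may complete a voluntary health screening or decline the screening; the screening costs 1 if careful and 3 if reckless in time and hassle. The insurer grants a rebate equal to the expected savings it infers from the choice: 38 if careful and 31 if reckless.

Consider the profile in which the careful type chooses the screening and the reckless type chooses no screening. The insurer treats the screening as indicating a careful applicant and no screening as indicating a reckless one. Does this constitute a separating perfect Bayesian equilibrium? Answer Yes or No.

No

Under these beliefs, the screening earns rebate 38 and no screening earns rebate 31.
careful: the screening nets 38 − 1 = 37; no screening nets 31. careful prefers the screening.
reckless: the screening nets 38 − 3 = 35; no screening nets 31. reckless would deviate to the screening.
reckless has a profitable deviation, so the profile is not an equilibrium.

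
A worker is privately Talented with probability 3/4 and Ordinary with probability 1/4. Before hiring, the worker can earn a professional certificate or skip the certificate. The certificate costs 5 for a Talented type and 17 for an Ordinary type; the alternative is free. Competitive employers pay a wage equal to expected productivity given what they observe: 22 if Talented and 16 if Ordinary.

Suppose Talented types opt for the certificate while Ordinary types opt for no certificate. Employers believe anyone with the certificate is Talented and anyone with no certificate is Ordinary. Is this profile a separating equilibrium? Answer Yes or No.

Yes

Under these beliefs, the certificate earns wage 22 and no certificate earns wage 16.
Talented: the certificate nets 22 − 5 = 17; no certificate nets 16. Talented prefers the certificate.
Ordinary: the certificate nets 22 − 17 = 5; no certificate nets 16. Ordinary prefers no certificate.
Neither type deviates, so the separating profile is an equilibrium.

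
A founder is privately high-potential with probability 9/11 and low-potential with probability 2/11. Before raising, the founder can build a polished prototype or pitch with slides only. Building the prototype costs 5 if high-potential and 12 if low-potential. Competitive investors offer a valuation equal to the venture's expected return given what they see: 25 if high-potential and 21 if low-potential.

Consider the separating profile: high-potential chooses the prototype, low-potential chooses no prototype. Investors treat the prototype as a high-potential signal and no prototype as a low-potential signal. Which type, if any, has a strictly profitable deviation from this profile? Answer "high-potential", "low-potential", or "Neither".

high-potential

The prototype pays 25; no prototype pays 21.
high-potential: assigned the prototype, nets 25 − 5 = 20; deviating to no prototype nets 21.
low-potential: assigned no prototype, nets 21; deviating to the prototype nets 25 − 12 = 13.
The high-potential type gains 1 by deviating.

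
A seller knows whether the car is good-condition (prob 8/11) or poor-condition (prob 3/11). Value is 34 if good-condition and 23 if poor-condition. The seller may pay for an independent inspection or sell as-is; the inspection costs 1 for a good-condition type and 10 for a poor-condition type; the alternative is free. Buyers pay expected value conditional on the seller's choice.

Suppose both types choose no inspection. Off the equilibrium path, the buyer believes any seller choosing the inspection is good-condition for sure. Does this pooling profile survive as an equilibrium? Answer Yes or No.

On path, the buyer holds the prior and pays 8/11·34 + 3/11·23 = 31. Off path (the inspection), believing good-condition, it pays 34.
good-condition: no inspection nets 31; the inspection nets 34 − 1 = 33. good-condition would deviate.
poor-condition: no inspection nets 31; the inspection nets 34 − 10 = 24. poor-condition stays.
A type deviates, so pooling fails.

No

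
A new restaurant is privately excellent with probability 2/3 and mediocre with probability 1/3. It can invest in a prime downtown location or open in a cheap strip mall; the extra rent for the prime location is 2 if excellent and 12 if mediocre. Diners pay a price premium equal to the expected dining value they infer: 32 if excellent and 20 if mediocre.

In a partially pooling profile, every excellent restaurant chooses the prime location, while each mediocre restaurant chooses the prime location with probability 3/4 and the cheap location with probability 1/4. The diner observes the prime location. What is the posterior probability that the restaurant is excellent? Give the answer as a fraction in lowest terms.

P(the prime location) = (2/3)·1 + (1/3)·(3/4) = 11/12.
By Bayes' rule, P(excellent | the prime location) = (2/3) / (11/12) = 8/11.

8/11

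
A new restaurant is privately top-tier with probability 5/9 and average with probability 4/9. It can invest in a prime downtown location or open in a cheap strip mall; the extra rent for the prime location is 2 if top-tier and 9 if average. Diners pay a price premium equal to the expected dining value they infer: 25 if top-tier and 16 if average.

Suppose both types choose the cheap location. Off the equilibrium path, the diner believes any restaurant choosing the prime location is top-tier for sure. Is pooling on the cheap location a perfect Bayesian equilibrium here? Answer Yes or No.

No

On path, the diner holds the prior and pays 5/9·25 + 4/9·16 = 21. Off path (the prime location), believing top-tier, it pays 25.
top-tier: the cheap location nets 21; the prime location nets 25 − 2 = 23. top-tier would deviate.
average: the cheap location nets 21; the prime location nets 25 − 9 = 16. average stays.
A type deviates, so pooling fails.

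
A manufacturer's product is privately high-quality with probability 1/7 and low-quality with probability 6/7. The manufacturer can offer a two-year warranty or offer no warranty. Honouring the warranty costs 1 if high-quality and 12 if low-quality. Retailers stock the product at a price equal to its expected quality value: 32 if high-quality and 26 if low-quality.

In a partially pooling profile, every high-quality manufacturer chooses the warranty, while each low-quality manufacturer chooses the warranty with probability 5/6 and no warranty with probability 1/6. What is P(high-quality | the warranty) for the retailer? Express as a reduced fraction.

1/6

P(the warranty) = (1/7)·1 + (6/7)·(5/6) = 6/7.
By Bayes' rule, P(high-quality | the warranty) = (1/7) / (6/7) = 1/6.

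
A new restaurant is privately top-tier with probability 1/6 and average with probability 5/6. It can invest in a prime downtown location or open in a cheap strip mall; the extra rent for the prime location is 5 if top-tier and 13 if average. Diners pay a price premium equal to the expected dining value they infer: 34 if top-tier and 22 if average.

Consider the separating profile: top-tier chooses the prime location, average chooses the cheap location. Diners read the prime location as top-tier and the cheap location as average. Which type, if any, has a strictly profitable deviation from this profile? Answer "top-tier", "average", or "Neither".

Neither

The prime location pays 34; the cheap location pays 22.
top-tier: assigned the prime location, nets 34 − 5 = 29; deviating to the cheap location nets 22.
average: assigned the cheap location, nets 22; deviating to the prime location nets 34 − 13 = 21.
Both types strictly prefer their assigned action; no profitable deviation.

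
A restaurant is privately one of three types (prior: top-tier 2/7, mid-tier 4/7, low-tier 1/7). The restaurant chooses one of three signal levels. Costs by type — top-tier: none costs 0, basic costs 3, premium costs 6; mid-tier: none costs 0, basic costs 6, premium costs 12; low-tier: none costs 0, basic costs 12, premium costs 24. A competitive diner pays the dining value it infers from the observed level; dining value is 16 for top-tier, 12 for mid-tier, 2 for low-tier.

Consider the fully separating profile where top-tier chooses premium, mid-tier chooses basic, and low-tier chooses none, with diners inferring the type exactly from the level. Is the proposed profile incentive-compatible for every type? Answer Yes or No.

Separating price premiums: premium → 16, basic → 12, none → 2.
top-tier (assigned premium): none: 2 − 0 = 2; basic: 12 − 3 = 9; premium: 16 − 6 = 10. top-tier stays.
mid-tier (assigned basic): none: 2 − 0 = 2; basic: 12 − 6 = 6; premium: 16 − 12 = 4. mid-tier stays.
low-tier (assigned none): none: 2 − 0 = 2; basic: 12 − 12 = 0; premium: 16 − 24 = -8. low-tier stays.
Every type prefers its assigned level; separation holds.

Yes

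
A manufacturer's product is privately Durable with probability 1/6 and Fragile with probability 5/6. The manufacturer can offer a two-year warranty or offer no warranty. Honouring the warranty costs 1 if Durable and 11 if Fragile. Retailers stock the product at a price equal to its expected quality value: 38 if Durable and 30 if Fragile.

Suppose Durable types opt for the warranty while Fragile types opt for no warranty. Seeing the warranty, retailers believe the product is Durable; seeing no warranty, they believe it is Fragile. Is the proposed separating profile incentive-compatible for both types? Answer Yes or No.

Under these beliefs, the warranty earns price 38 and no warranty earns price 30.
Durable: the warranty nets 38 − 1 = 37; no warranty nets 30. Durable prefers the warranty.
Fragile: the warranty nets 38 − 11 = 27; no warranty nets 30. Fragile prefers no warranty.
Neither type deviates, so the separating profile is an equilibrium.

Yes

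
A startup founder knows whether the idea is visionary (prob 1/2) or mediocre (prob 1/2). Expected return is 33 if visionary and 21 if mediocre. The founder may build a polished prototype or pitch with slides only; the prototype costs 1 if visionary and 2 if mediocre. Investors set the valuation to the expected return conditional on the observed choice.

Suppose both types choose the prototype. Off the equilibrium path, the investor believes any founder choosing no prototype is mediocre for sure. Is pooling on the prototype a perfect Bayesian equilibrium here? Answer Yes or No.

Yes

On path, the investor holds the prior and pays 1/2·33 + 1/2·21 = 27. Off path (no prototype), believing mediocre, it pays 21.
visionary: the prototype nets 27 − 1 = 26; no prototype nets 21. visionary stays.
mediocre: the prototype nets 27 − 2 = 25; no prototype nets 21. mediocre stays.
No type deviates, so pooling is sustained.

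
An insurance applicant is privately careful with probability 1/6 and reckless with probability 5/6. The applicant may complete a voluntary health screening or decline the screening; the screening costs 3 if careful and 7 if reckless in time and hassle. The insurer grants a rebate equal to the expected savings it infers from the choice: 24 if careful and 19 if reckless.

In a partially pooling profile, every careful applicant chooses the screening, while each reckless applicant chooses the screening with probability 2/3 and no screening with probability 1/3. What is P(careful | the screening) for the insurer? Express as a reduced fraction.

3/13

P(the screening) = (1/6)·1 + (5/6)·(2/3) = 13/18.
By Bayes' rule, P(careful | the screening) = (1/6) / (13/18) = 3/13.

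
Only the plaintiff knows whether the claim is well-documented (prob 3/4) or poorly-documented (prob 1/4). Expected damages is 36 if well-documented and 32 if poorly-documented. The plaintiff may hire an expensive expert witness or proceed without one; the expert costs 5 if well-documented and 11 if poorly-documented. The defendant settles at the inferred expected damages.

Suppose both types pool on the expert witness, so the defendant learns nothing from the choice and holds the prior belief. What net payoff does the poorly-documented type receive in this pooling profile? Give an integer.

Pooled settlement = 3/4·36 + 1/4·32 = 35.
poorly-documented pays cost 11 for the expert witness, so net payoff = 35 − 11 = 24.

24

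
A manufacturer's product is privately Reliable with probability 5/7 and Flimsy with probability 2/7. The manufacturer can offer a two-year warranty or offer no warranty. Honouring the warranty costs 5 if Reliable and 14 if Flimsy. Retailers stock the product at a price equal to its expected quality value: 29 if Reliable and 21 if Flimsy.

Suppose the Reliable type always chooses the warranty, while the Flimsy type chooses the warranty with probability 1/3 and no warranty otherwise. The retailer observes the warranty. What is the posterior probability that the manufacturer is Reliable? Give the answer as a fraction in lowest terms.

15/17

P(the warranty) = (5/7)·1 + (2/7)·(1/3) = 17/21.
By Bayes' rule, P(Reliable | the warranty) = (5/7) / (17/21) = 15/17.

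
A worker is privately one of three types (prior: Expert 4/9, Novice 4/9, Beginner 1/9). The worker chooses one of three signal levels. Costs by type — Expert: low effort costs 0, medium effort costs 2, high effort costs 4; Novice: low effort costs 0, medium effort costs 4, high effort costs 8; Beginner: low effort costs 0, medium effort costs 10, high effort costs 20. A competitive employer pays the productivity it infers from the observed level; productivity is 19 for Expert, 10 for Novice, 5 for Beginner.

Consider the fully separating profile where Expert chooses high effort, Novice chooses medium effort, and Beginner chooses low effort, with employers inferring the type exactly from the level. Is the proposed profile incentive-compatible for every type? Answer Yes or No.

No

Separating wages: high effort → 19, medium effort → 10, low effort → 5.
Expert (assigned high effort): low effort: 5 − 0 = 5; medium effort: 10 − 2 = 8; high effort: 19 − 4 = 15. Expert stays.
Novice (assigned medium effort): low effort: 5 − 0 = 5; medium effort: 10 − 4 = 6; high effort: 19 − 8 = 11. Novice prefers high effort.
Beginner (assigned low effort): low effort: 5 − 0 = 5; medium effort: 10 − 10 = 0; high effort: 19 − 20 = -1. Beginner stays.
At least one type deviates; the separating profile fails.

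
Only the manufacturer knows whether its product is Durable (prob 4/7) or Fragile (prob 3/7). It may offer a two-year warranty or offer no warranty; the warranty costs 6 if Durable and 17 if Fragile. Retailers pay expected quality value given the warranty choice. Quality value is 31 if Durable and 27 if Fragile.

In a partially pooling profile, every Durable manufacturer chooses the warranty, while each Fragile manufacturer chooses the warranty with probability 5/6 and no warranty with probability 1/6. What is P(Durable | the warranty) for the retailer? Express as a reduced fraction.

8/13

P(the warranty) = (4/7)·1 + (3/7)·(5/6) = 13/14.
By Bayes' rule, P(Durable | the warranty) = (4/7) / (13/14) = 8/13.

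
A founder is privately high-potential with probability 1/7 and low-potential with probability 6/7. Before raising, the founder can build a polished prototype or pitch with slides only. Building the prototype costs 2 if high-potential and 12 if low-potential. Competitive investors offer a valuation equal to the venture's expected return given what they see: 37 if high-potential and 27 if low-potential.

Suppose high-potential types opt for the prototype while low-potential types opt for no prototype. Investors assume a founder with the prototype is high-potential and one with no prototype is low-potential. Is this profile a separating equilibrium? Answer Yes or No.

Under these beliefs, the prototype earns valuation 37 and no prototype earns valuation 27.
high-potential: the prototype nets 37 − 2 = 35; no prototype nets 27. high-potential prefers the prototype.
low-potential: the prototype nets 37 − 12 = 25; no prototype nets 27. low-potential prefers no prototype.
Neither type deviates, so the separating profile is an equilibrium.

Yes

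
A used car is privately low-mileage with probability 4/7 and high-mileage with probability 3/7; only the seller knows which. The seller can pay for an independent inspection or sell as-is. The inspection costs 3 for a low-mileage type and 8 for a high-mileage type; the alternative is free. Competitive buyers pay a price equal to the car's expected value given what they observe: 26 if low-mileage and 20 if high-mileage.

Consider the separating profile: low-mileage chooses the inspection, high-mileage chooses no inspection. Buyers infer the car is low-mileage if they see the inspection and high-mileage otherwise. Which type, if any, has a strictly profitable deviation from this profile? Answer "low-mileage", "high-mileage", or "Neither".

Neither

The inspection pays 26; no inspection pays 20.
low-mileage: assigned the inspection, nets 26 − 3 = 23; deviating to no inspection nets 20.
high-mileage: assigned no inspection, nets 20; deviating to the inspection nets 26 − 8 = 18.
Both types strictly prefer their assigned action; no profitable deviation.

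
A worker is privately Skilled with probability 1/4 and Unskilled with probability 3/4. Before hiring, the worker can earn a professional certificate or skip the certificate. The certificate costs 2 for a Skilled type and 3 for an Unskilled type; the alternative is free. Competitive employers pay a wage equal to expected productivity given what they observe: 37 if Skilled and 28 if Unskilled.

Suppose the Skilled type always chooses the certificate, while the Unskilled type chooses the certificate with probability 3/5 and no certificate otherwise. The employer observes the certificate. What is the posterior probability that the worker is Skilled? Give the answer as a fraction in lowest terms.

5/14

P(the certificate) = (1/4)·1 + (3/4)·(3/5) = 7/10.
By Bayes' rule, P(Skilled | the certificate) = (1/4) / (7/10) = 5/14.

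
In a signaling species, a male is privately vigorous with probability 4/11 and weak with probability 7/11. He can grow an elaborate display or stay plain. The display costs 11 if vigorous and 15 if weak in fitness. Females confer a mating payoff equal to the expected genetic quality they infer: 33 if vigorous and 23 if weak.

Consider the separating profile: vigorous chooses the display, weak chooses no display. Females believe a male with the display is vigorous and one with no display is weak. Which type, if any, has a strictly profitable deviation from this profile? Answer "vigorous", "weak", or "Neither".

vigorous

The display pays 33; no display pays 23.
vigorous: assigned the display, nets 33 − 11 = 22; deviating to no display nets 23.
weak: assigned no display, nets 23; deviating to the display nets 33 − 15 = 18.
The vigorous type gains 1 by deviating.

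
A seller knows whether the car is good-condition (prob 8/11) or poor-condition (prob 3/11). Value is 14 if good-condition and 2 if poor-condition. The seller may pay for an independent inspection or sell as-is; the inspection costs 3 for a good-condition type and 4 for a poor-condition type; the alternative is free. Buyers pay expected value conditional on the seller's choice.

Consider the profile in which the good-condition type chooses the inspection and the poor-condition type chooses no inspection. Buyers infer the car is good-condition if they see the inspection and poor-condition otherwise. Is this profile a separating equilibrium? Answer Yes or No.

Under these beliefs, the inspection earns price 14 and no inspection earns price 2.
good-condition: the inspection nets 14 − 3 = 11; no inspection nets 2. good-condition prefers the inspection.
poor-condition: the inspection nets 14 − 4 = 10; no inspection nets 2. poor-condition would deviate to the inspection.
poor-condition has a profitable deviation, so the profile is not an equilibrium.

No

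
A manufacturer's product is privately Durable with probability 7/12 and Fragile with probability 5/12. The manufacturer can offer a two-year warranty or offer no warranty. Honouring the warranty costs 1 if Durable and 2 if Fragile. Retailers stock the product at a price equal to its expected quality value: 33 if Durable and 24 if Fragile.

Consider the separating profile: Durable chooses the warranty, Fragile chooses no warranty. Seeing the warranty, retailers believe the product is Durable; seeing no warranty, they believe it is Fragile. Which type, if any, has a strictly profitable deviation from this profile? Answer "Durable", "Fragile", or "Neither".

Fragile

The warranty pays 33; no warranty pays 24.
Durable: assigned the warranty, nets 33 − 1 = 32; deviating to no warranty nets 24.
Fragile: assigned no warranty, nets 24; deviating to the warranty nets 33 − 2 = 31.
The Fragile type gains 7 by deviating.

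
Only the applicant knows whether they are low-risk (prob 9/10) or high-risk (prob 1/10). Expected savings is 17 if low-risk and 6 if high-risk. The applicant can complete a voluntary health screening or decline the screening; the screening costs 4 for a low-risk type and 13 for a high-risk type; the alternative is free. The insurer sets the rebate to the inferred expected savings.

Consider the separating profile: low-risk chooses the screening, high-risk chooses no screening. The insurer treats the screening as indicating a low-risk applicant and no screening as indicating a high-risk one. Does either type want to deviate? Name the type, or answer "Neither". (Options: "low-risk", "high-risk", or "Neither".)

Neither

The screening pays 17; no screening pays 6.
low-risk: assigned the screening, nets 17 − 4 = 13; deviating to no screening nets 6.
high-risk: assigned no screening, nets 6; deviating to the screening nets 17 − 13 = 4.
Both types strictly prefer their assigned action; no profitable deviation.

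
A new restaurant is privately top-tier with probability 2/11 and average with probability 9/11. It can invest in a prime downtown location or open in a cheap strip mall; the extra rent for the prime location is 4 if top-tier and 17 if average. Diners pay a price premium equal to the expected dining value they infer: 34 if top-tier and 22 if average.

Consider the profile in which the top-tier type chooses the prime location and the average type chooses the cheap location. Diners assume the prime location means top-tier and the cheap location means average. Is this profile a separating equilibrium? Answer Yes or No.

Under these beliefs, the prime location earns price premium 34 and the cheap location earns price premium 22.
top-tier: the prime location nets 34 − 4 = 30; the cheap location nets 22. top-tier prefers the prime location.
average: the prime location nets 34 − 17 = 17; the cheap location nets 22. average prefers the cheap location.
Neither type deviates, so the separating profile is an equilibrium.

Yes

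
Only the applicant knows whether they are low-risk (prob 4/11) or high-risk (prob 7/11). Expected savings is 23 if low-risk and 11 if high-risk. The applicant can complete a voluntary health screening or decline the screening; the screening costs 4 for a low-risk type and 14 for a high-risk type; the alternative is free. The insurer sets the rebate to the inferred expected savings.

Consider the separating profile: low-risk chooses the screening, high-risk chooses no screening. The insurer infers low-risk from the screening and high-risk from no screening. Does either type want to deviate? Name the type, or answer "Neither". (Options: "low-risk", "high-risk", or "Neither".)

The screening pays 23; no screening pays 11.
low-risk: assigned the screening, nets 23 − 4 = 19; deviating to no screening nets 11.
high-risk: assigned no screening, nets 11; deviating to the screening nets 23 − 14 = 9.
Both types strictly prefer their assigned action; no profitable deviation.

Neither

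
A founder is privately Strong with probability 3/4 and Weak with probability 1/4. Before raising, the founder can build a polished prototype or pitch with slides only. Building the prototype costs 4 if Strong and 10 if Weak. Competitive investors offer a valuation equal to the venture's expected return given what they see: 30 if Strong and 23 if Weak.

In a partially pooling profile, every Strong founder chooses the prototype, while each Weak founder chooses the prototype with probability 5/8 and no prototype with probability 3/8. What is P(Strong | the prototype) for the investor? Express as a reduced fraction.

P(the prototype) = (3/4)·1 + (1/4)·(5/8) = 29/32.
By Bayes' rule, P(Strong | the prototype) = (3/4) / (29/32) = 24/29.

24/29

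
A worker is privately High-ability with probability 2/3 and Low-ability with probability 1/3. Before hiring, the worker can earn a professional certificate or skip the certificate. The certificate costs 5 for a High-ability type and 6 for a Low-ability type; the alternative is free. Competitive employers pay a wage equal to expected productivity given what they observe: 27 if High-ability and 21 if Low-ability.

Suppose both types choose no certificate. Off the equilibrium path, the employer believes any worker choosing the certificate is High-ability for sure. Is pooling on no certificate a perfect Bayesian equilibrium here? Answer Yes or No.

Yes

On path, the employer holds the prior and pays 2/3·27 + 1/3·21 = 25. Off path (the certificate), believing High-ability, it pays 27.
High-ability: no certificate nets 25; the certificate nets 27 − 5 = 22. High-ability stays.
Low-ability: no certificate nets 25; the certificate nets 27 − 6 = 21. Low-ability stays.
No type deviates, so pooling is sustained.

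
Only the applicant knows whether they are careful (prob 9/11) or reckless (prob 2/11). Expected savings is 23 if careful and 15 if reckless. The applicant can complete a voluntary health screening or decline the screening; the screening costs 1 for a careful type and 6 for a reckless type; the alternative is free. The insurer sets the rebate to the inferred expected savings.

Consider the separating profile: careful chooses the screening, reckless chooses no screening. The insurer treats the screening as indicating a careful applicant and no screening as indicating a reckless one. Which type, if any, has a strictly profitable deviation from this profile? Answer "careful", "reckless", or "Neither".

reckless

The screening pays 23; no screening pays 15.
careful: assigned the screening, nets 23 − 1 = 22; deviating to no screening nets 15.
reckless: assigned no screening, nets 15; deviating to the screening nets 23 − 6 = 17.
The reckless type gains 2 by deviating.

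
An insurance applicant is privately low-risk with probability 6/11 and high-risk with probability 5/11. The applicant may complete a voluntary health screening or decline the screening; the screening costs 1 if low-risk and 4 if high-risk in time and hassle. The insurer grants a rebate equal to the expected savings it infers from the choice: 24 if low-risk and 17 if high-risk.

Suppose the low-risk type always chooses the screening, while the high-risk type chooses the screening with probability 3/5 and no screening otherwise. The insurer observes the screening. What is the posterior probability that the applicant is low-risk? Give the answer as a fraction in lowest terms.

2/3

P(the screening) = (6/11)·1 + (5/11)·(3/5) = 9/11.
By Bayes' rule, P(low-risk | the screening) = (6/11) / (9/11) = 2/3.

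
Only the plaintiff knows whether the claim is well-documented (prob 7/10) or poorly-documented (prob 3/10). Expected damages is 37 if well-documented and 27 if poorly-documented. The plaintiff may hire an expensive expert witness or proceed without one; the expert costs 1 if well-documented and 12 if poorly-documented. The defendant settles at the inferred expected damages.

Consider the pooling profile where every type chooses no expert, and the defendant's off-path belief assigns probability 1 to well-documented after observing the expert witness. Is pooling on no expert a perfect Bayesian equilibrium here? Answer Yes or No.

No

On path, the defendant holds the prior and pays 7/10·37 + 3/10·27 = 34. Off path (the expert witness), believing well-documented, it pays 37.
well-documented: no expert nets 34; the expert witness nets 37 − 1 = 36. well-documented would deviate.
poorly-documented: no expert nets 34; the expert witness nets 37 − 12 = 25. poorly-documented stays.
A type deviates, so pooling fails.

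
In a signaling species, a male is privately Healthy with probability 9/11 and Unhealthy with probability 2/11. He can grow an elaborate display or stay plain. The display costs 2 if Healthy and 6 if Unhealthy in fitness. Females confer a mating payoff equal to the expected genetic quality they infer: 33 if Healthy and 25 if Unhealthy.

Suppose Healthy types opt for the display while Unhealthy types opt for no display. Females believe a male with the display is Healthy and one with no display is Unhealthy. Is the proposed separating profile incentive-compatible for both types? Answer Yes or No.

No

Under these beliefs, the display earns mating payoff 33 and no display earns mating payoff 25.
Healthy: the display nets 33 − 2 = 31; no display nets 25. Healthy prefers the display.
Unhealthy: the display nets 33 − 6 = 27; no display nets 25. Unhealthy would deviate to the display.
Unhealthy has a profitable deviation, so the profile is not an equilibrium.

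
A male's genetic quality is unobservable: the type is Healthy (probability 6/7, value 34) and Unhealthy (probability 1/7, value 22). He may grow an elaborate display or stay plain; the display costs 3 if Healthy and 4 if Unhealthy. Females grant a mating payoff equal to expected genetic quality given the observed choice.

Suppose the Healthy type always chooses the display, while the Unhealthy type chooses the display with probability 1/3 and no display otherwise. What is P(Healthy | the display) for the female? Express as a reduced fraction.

18/19

P(the display) = (6/7)·1 + (1/7)·(1/3) = 19/21.
By Bayes' rule, P(Healthy | the display) = (6/7) / (19/21) = 18/19.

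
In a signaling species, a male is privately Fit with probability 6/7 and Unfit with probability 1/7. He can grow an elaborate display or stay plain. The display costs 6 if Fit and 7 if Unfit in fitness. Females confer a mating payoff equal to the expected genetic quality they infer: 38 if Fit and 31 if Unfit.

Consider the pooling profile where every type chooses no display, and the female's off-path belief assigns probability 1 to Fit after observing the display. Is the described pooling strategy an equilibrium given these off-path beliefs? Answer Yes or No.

Yes

On path, the female holds the prior and pays 6/7·38 + 1/7·31 = 37. Off path (the display), believing Fit, it pays 38.
Fit: no display nets 37; the display nets 38 − 6 = 32. Fit stays.
Unfit: no display nets 37; the display nets 38 − 7 = 31. Unfit stays.
No type deviates, so pooling is sustained.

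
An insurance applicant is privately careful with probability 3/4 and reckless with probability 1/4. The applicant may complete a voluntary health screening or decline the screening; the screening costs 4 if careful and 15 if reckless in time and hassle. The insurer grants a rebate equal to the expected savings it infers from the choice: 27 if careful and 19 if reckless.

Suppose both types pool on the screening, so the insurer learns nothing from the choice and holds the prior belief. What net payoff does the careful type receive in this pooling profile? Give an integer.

Pooled rebate = 3/4·27 + 1/4·19 = 25.
careful pays cost 4 for the screening, so net payoff = 25 − 4 = 21.

21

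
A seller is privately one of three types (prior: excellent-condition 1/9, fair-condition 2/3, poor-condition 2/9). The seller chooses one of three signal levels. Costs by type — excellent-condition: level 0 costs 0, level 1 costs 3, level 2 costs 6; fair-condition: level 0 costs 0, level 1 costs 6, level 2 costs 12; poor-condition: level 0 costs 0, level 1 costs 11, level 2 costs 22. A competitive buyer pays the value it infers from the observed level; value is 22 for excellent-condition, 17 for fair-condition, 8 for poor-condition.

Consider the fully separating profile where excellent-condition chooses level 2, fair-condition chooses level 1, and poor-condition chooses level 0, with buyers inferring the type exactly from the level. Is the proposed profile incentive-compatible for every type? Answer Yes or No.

Separating prices: level 2 → 22, level 1 → 17, level 0 → 8.
excellent-condition (assigned level 2): level 0: 8 − 0 = 8; level 1: 17 − 3 = 14; level 2: 22 − 6 = 16. excellent-condition stays.
fair-condition (assigned level 1): level 0: 8 − 0 = 8; level 1: 17 − 6 = 11; level 2: 22 − 12 = 10. fair-condition stays.
poor-condition (assigned level 0): level 0: 8 − 0 = 8; level 1: 17 − 11 = 6; level 2: 22 − 22 = 0. poor-condition stays.
Every type prefers its assigned level; separation holds.

Yes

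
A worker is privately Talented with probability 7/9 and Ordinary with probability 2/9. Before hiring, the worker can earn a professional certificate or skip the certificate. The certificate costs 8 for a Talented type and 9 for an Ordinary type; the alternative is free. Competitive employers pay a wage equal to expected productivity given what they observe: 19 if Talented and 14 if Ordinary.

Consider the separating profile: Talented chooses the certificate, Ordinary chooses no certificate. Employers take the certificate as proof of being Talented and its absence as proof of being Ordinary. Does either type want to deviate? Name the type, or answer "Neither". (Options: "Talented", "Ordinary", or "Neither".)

Talented

The certificate pays 19; no certificate pays 14.
Talented: assigned the certificate, nets 19 − 8 = 11; deviating to no certificate nets 14.
Ordinary: assigned no certificate, nets 14; deviating to the certificate nets 19 − 9 = 10.
The Talented type gains 3 by deviating.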